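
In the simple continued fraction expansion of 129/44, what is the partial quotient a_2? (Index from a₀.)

13

129 = 2·44 + 41   →  a_0 = 2
44 = 1·41 + 3   →  a_1 = 1
41 = 13·3 + 2   →  a_2 = 13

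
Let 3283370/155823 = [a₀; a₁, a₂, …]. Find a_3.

3283370 = 21·155823 + 11087   →  a_0 = 21
155823 = 14·11087 + 605   →  a_1 = 14
11087 = 18·605 + 197   →  a_2 = 18
605 = 3·197 + 14   →  a_3 = 3

3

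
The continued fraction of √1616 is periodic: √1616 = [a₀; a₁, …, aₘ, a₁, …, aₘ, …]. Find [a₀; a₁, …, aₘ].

a₀ = ⌊√1616⌋ = 40.

[40; 5, 80]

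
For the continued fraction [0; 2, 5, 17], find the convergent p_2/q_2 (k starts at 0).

Using pₖ = aₖpₖ₋₁ + pₖ₋₂, qₖ = aₖqₖ₋₁ + qₖ₋₂ (with p₋₁=1, p₋₂=0, q₋₁=0, q₋₂=1):
  k=0: a=0, p=0, q=1
  k=1: a=2, p=1, q=2
  k=2: a=5, p=5, q=11

5/11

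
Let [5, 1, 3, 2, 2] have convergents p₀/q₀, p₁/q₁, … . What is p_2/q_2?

23/4

Using pₖ = aₖpₖ₋₁ + pₖ₋₂, qₖ = aₖqₖ₋₁ + qₖ₋₂ (with p₋₁=1, p₋₂=0, q₋₁=0, q₋₂=1):
  k=0: a=5, p=5, q=1
  k=1: a=1, p=6, q=1
  k=2: a=3, p=23, q=4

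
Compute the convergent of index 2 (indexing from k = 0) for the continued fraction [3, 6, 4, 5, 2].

79/25

Using pₖ = aₖpₖ₋₁ + pₖ₋₂, qₖ = aₖqₖ₋₁ + qₖ₋₂ (with p₋₁=1, p₋₂=0, q₋₁=0, q₋₂=1):
  k=0: a=3, p=3, q=1
  k=1: a=6, p=19, q=6
  k=2: a=4, p=79, q=25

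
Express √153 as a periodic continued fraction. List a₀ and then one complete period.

[12; 2, 1, 2, 2, 2, 1, 2, 24]

a₀ = ⌊√153⌋ = 12.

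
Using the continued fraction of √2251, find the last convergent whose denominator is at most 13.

√2251 = [47; 2, 4, 47, 4, 2, 94, …] (period length 6).
Convergents:
  p_0/q_0 = 47/1
  p_1/q_1 = 95/2
  p_2/q_2 = 427/9
  p_3/q_3 = 20164/425
q_2 = 9 ≤ 13 < 425 = q_3, so the answer is 427/9.

427/9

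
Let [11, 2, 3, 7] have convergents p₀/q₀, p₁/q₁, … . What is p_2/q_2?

80/7

Using pₖ = aₖpₖ₋₁ + pₖ₋₂, qₖ = aₖqₖ₋₁ + qₖ₋₂ (with p₋₁=1, p₋₂=0, q₋₁=0, q₋₂=1):
  k=0: a=11, p=11, q=1
  k=1: a=2, p=23, q=2
  k=2: a=3, p=80, q=7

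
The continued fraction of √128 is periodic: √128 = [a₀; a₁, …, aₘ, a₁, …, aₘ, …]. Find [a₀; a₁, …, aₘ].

a₀ = ⌊√128⌋ = 11.

[11; 3, 5, 3, 22]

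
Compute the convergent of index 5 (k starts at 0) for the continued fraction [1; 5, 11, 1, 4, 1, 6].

Using pₖ = aₖpₖ₋₁ + pₖ₋₂, qₖ = aₖqₖ₋₁ + qₖ₋₂ (with p₋₁=1, p₋₂=0, q₋₁=0, q₋₂=1):
  k=0: a=1, p=1, q=1
  k=1: a=5, p=6, q=5
  k=2: a=11, p=67, q=56
  k=3: a=1, p=73, q=61
  k=4: a=4, p=359, q=300
  k=5: a=1, p=432, q=361

432/361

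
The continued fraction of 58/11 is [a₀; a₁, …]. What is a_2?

1

58 = 5·11 + 3   →  a_0 = 5
11 = 3·3 + 2   →  a_1 = 3
3 = 1·2 + 1   →  a_2 = 1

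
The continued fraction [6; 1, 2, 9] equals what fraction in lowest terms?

Fold from the inside: start with 9/1.
  2 + 1/9 = 19/9
  1 + 9/19 = 28/19
  6 + 19/28 = 187/28

187/28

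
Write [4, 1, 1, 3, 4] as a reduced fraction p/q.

137/30

Fold from the inside: start with 4/1.
  3 + 1/4 = 13/4
  1 + 4/13 = 17/13
  1 + 13/17 = 30/17
  4 + 17/30 = 137/30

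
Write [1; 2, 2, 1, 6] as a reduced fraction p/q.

67/47

Fold from the inside: start with 6/1.
  1 + 1/6 = 7/6
  2 + 6/7 = 20/7
  2 + 7/20 = 47/20
  1 + 20/47 = 67/47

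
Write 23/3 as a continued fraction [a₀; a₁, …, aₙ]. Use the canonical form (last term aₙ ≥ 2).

23 = 7·3 + 2
3 = 1·2 + 1
2 = 2·1 + 0  (stop)
So 23/3 = [7; 1, 2].

[7; 1, 2]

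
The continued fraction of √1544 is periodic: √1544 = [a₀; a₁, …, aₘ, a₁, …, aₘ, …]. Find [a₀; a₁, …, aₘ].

[39; 3, 2, 2, 9, 2, 2, 3, 78]

a₀ = ⌊√1544⌋ = 39.
With m₀=0, d₀=1 and mₖ₊₁ = dₖaₖ − mₖ, dₖ₊₁ = (n − mₖ₊₁²)/dₖ, aₖ₊₁ = ⌊(a₀+mₖ₊₁)/dₖ₊₁⌋:
  k=1: m=39, d=23, a=3
  k=2: m=30, d=28, a=2
  k=3: m=26, d=31, a=2
  k=4: m=36, d=8, a=9
  k=5: m=36, d=31, a=2
  k=6: m=26, d=28, a=2
  k=7: m=30, d=23, a=3
  k=8: m=39, d=1, a=78
d=1 and a=2a₀=78 at k=8, so the next step gives (m, d) = (39, 23) again — its k=1 value — and the period has length 8.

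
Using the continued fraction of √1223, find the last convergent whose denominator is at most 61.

1224/35

√1223 = [34; 1, 33, 1, 68, …] (period length 4).
Convergents:
  p_0/q_0 = 34/1
  p_1/q_1 = 35/1
  p_2/q_2 = 1189/34
  p_3/q_3 = 1224/35
  p_4/q_4 = 84421/2414
q_3 = 35 ≤ 61 < 2414 = q_4, so the answer is 1224/35.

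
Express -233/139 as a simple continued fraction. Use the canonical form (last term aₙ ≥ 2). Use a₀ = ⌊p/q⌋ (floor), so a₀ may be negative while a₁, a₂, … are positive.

[-2; 3, 11, 4]

-233 = -2*139 + 45
139 = 3*45 + 4
45 = 11*4 + 1
4 = 4*1 + 0  (stop)
So -233/139 = [-2; 3, 11, 4].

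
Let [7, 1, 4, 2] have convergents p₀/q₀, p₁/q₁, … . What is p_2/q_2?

39/5

Using pₖ = aₖpₖ₋₁ + pₖ₋₂, qₖ = aₖqₖ₋₁ + qₖ₋₂ (with p₋₁=1, p₋₂=0, q₋₁=0, q₋₂=1):
  k=0: a=7, p=7, q=1
  k=1: a=1, p=8, q=1
  k=2: a=4, p=39, q=5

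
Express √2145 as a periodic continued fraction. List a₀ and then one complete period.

[46; 3, 5, 2, 5, 3, 92]

a₀ = ⌊√2145⌋ = 46.
With m₀=0, d₀=1 and mₖ₊₁ = dₖaₖ − mₖ, dₖ₊₁ = (n − mₖ₊₁²)/dₖ, aₖ₊₁ = ⌊(a₀+mₖ₊₁)/dₖ₊₁⌋:
  k=1: m=46, d=29, a=3
  k=2: m=41, d=16, a=5
  k=3: m=39, d=39, a=2
  k=4: m=39, d=16, a=5
  k=5: m=41, d=29, a=3
  k=6: m=46, d=1, a=92
d=1 and a=2a₀=92 at k=6, so the next step gives (m, d) = (46, 29) again — its k=1 value — and the period has length 6.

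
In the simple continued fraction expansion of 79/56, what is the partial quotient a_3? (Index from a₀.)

79 = 1·56 + 23   →  a_0 = 1
56 = 2·23 + 10   →  a_1 = 2
23 = 2·10 + 3   →  a_2 = 2
10 = 3·3 + 1   →  a_3 = 3

3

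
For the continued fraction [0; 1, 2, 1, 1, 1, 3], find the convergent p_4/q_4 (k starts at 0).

5/7

Using pₖ = aₖpₖ₋₁ + pₖ₋₂, qₖ = aₖqₖ₋₁ + qₖ₋₂ (with p₋₁=1, p₋₂=0, q₋₁=0, q₋₂=1):
  k=0: a=0, p=0, q=1
  k=1: a=1, p=1, q=1
  k=2: a=2, p=2, q=3
  k=3: a=1, p=3, q=4
  k=4: a=1, p=5, q=7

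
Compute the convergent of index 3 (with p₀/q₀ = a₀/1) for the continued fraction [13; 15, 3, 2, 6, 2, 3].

1398/107

Using pₖ = aₖpₖ₋₁ + pₖ₋₂, qₖ = aₖqₖ₋₁ + qₖ₋₂ (with p₋₁=1, p₋₂=0, q₋₁=0, q₋₂=1):
  k=0: a=13, p=13, q=1
  k=1: a=15, p=196, q=15
  k=2: a=3, p=601, q=46
  k=3: a=2, p=1398, q=107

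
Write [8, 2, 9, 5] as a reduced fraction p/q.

Using pₖ = aₖpₖ₋₁ + pₖ₋₂ and qₖ = aₖqₖ₋₁ + qₖ₋₂:
  k=0: a=8, p=8, q=1
  k=1: a=2, p=17, q=2
  k=2: a=9, p=161, q=19
  k=3: a=5, p=822, q=97

822/97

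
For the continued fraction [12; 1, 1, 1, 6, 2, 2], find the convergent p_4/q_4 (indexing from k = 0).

Using pₖ = aₖpₖ₋₁ + pₖ₋₂, qₖ = aₖqₖ₋₁ + qₖ₋₂ (with p₋₁=1, p₋₂=0, q₋₁=0, q₋₂=1):
  k=0: a=12, p=12, q=1
  k=1: a=1, p=13, q=1
  k=2: a=1, p=25, q=2
  k=3: a=1, p=38, q=3
  k=4: a=6, p=253, q=20

253/20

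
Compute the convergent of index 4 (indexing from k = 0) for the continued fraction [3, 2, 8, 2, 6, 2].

809/233

Using pₖ = aₖpₖ₋₁ + pₖ₋₂, qₖ = aₖqₖ₋₁ + qₖ₋₂ (with p₋₁=1, p₋₂=0, q₋₁=0, q₋₂=1):
  k=0: a=3, p=3, q=1
  k=1: a=2, p=7, q=2
  k=2: a=8, p=59, q=17
  k=3: a=2, p=125, q=36
  k=4: a=6, p=809, q=233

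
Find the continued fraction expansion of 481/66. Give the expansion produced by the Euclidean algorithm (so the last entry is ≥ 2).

481 = 7*66 + 19
66 = 3*19 + 9
19 = 2*9 + 1
9 = 9*1 + 0  (stop)
So 481/66 = [7; 3, 2, 9].

[7; 3, 2, 9]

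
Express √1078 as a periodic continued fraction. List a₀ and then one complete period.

a₀ = ⌊√1078⌋ = 32.
With m₀=0, d₀=1 and mₖ₊₁ = dₖaₖ − mₖ, dₖ₊₁ = (n − mₖ₊₁²)/dₖ, aₖ₊₁ = ⌊(a₀+mₖ₊₁)/dₖ₊₁⌋:
  k=1: m=32, d=54, a=1
  k=2: m=22, d=11, a=4
  k=3: m=22, d=54, a=1
  k=4: m=32, d=1, a=64
d=1 and a=2a₀=64 at k=4, so the next step gives (m, d) = (32, 54) again — its k=1 value — and the period has length 4.

[32; 1, 4, 1, 64]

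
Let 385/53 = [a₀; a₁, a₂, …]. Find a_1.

3

385 = 7·53 + 14   →  a_0 = 7
53 = 3·14 + 11   →  a_1 = 3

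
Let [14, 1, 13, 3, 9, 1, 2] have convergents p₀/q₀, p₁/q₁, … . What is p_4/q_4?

Using pₖ = aₖpₖ₋₁ + pₖ₋₂, qₖ = aₖqₖ₋₁ + qₖ₋₂ (with p₋₁=1, p₋₂=0, q₋₁=0, q₋₂=1):
  k=0: a=14, p=14, q=1
  k=1: a=1, p=15, q=1
  k=2: a=13, p=209, q=14
  k=3: a=3, p=642, q=43
  k=4: a=9, p=5987, q=401

5987/401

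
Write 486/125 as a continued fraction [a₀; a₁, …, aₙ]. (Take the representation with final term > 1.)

486 = 3×125 + 111
125 = 1×111 + 14
111 = 7×14 + 13
14 = 1×13 + 1
13 = 13×1 + 0  (stop)
So 486/125 = [3; 1, 7, 1, 13].

[3; 1, 7, 1, 13]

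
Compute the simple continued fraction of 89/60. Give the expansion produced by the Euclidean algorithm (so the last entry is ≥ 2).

[1; 2, 14, 2]

89 = 1·60 + 29
60 = 2·29 + 2
29 = 14·2 + 1
2 = 2·1 + 0  (stop)
So 89/60 = [1; 2, 14, 2].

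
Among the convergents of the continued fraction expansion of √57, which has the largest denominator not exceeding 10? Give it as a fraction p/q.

68/9

√57 = [7; 1, 1, 4, 1, 1, 14, …] (period length 6).
Convergents:
  p_0/q_0 = 7/1
  p_1/q_1 = 8/1
  p_2/q_2 = 15/2
  p_3/q_3 = 68/9
  p_4/q_4 = 83/11
q_3 = 9 ≤ 10 < 11 = q_4, so the answer is 68/9.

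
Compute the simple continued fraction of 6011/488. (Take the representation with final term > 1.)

6011 = 12·488 + 155
488 = 3·155 + 23
155 = 6·23 + 17
23 = 1·17 + 6
17 = 2·6 + 5
6 = 1·5 + 1
5 = 5·1 + 0  (stop)
So 6011/488 = [12; 3, 6, 1, 2, 1, 5].

[12; 3, 6, 1, 2, 1, 5]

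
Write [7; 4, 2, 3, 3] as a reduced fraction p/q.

Fold from the inside: start with 3/1.
  3 + 1/3 = 10/3
  2 + 3/10 = 23/10
  4 + 10/23 = 102/23
  7 + 23/102 = 737/102

737/102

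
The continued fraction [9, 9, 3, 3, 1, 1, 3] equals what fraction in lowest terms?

6949/763

Fold from the inside: start with 3/1.
  1 + 1/3 = 4/3
  1 + 3/4 = 7/4
  3 + 4/7 = 25/7
  3 + 7/25 = 82/25
  9 + 25/82 = 763/82
  9 + 82/763 = 6949/763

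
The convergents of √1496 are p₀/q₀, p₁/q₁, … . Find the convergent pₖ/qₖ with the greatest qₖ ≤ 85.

√1496 = [38; 1, 2, 9, 2, 1, 76, …] (period length 6).
Convergents:
  p_0/q_0 = 38/1
  p_1/q_1 = 39/1
  p_2/q_2 = 116/3
  p_3/q_3 = 1083/28
  p_4/q_4 = 2282/59
  p_5/q_5 = 3365/87
q_4 = 59 ≤ 85 < 87 = q_5, so the answer is 2282/59.

2282/59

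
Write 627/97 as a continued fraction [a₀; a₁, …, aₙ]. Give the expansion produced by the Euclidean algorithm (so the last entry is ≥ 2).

[6; 2, 6, 2, 3]

627 = 6×97 + 45
97 = 2×45 + 7
45 = 6×7 + 3
7 = 2×3 + 1
3 = 3×1 + 0  (stop)
So 627/97 = [6; 2, 6, 2, 3].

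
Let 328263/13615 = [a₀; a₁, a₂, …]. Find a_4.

328263 = 24·13615 + 1503   →  a_0 = 24
13615 = 9·1503 + 88   →  a_1 = 9
1503 = 17·88 + 7   →  a_2 = 17
88 = 12·7 + 4   →  a_3 = 12
7 = 1·4 + 3   →  a_4 = 1

1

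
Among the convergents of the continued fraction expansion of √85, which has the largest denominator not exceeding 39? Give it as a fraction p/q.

83/9

√85 = [9; 4, 1, 1, 4, 18, …] (period length 5).
Convergents:
  p_0/q_0 = 9/1
  p_1/q_1 = 37/4
  p_2/q_2 = 46/5
  p_3/q_3 = 83/9
  p_4/q_4 = 378/41
q_3 = 9 ≤ 39 < 41 = q_4, so the answer is 83/9.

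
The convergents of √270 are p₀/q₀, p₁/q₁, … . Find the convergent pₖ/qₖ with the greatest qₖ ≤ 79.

√270 = [16; 2, 3, 6, 3, 2, 32, …] (period length 6).
Convergents:
  p_0/q_0 = 16/1
  p_1/q_1 = 33/2
  p_2/q_2 = 115/7
  p_3/q_3 = 723/44
  p_4/q_4 = 2284/139
q_3 = 44 ≤ 79 < 139 = q_4, so the answer is 723/44.

723/44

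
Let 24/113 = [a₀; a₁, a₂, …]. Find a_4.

24 = 0·113 + 24   →  a_0 = 0
113 = 4·24 + 17   →  a_1 = 4
24 = 1·17 + 7   →  a_2 = 1
17 = 2·7 + 3   →  a_3 = 2
7 = 2·3 + 1   →  a_4 = 2

2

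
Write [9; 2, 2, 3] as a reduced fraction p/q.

160/17

Using pₖ = aₖpₖ₋₁ + pₖ₋₂ and qₖ = aₖqₖ₋₁ + qₖ₋₂:
  k=0: a=9, p=9, q=1
  k=1: a=2, p=19, q=2
  k=2: a=2, p=47, q=5
  k=3: a=3, p=160, q=17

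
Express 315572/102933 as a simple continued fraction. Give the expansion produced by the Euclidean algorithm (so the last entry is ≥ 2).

315572 = 3×102933 + 6773
102933 = 15×6773 + 1338
6773 = 5×1338 + 83
1338 = 16×83 + 10
83 = 8×10 + 3
10 = 3×3 + 1
3 = 3×1 + 0  (stop)
So 315572/102933 = [3; 15, 5, 16, 8, 3, 3].

[3; 15, 5, 16, 8, 3, 3]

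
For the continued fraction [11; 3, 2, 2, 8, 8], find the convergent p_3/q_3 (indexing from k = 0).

Using pₖ = aₖpₖ₋₁ + pₖ₋₂, qₖ = aₖqₖ₋₁ + qₖ₋₂ (with p₋₁=1, p₋₂=0, q₋₁=0, q₋₂=1):
  k=0: a=11, p=11, q=1
  k=1: a=3, p=34, q=3
  k=2: a=2, p=79, q=7
  k=3: a=2, p=192, q=17

192/17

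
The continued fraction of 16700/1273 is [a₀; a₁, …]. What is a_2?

16700 = 13·1273 + 151   →  a_0 = 13
1273 = 8·151 + 65   →  a_1 = 8
151 = 2·65 + 21   →  a_2 = 2

2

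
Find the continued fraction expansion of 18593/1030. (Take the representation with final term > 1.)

[18; 19, 2, 3, 3, 2]

18593 = 18*1030 + 53
1030 = 19*53 + 23
53 = 2*23 + 7
23 = 3*7 + 2
7 = 3*2 + 1
2 = 2*1 + 0  (stop)
So 18593/1030 = [18; 19, 2, 3, 3, 2].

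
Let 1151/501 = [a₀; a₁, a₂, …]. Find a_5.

6

1151 = 2·501 + 149   →  a_0 = 2
501 = 3·149 + 54   →  a_1 = 3
149 = 2·54 + 41   →  a_2 = 2
54 = 1·41 + 13   →  a_3 = 1
41 = 3·13 + 2   →  a_4 = 3
13 = 6·2 + 1   →  a_5 = 6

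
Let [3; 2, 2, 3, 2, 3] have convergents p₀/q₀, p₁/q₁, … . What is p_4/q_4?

Using pₖ = aₖpₖ₋₁ + pₖ₋₂, qₖ = aₖqₖ₋₁ + qₖ₋₂ (with p₋₁=1, p₋₂=0, q₋₁=0, q₋₂=1):
  k=0: a=3, p=3, q=1
  k=1: a=2, p=7, q=2
  k=2: a=2, p=17, q=5
  k=3: a=3, p=58, q=17
  k=4: a=2, p=133, q=39

133/39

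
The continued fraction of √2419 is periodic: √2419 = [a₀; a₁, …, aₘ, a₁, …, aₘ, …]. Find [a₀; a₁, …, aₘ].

[49; 5, 2, 5, 98]

a₀ = ⌊√2419⌋ = 49.
With m₀=0, d₀=1 and mₖ₊₁ = dₖaₖ − mₖ, dₖ₊₁ = (n − mₖ₊₁²)/dₖ, aₖ₊₁ = ⌊(a₀+mₖ₊₁)/dₖ₊₁⌋:
  k=1: m=49, d=18, a=5
  k=2: m=41, d=41, a=2
  k=3: m=41, d=18, a=5
  k=4: m=49, d=1, a=98
d=1 and a=2a₀=98 at k=4, so the next step gives (m, d) = (49, 18) again — its k=1 value — and the period has length 4.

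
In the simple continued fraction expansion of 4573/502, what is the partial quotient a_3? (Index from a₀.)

4573 = 9·502 + 55   →  a_0 = 9
502 = 9·55 + 7   →  a_1 = 9
55 = 7·7 + 6   →  a_2 = 7
7 = 1·6 + 1   →  a_3 = 1

1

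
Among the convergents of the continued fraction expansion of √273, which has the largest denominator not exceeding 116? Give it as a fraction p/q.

727/44

√273 = [16; 1, 1, 10, 1, 1, 32, …] (period length 6).
Convergents:
  p_0/q_0 = 16/1
  p_1/q_1 = 17/1
  p_2/q_2 = 33/2
  p_3/q_3 = 347/21
  p_4/q_4 = 380/23
  p_5/q_5 = 727/44
  p_6/q_6 = 23644/1431
q_5 = 44 ≤ 116 < 1431 = q_6, so the answer is 727/44.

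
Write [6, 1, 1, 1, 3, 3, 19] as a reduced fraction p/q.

Using pₖ = aₖpₖ₋₁ + pₖ₋₂ and qₖ = aₖqₖ₋₁ + qₖ₋₂:
  k=0: a=6, p=6, q=1
  k=1: a=1, p=7, q=1
  k=2: a=1, p=13, q=2
  k=3: a=1, p=20, q=3
  k=4: a=3, p=73, q=11
  k=5: a=3, p=239, q=36
  k=6: a=19, p=4614, q=695

4614/695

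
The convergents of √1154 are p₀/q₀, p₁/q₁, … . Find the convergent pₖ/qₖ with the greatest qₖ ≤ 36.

√1154 = [33; 1, 32, 1, 66, …] (period length 4).
Convergents:
  p_0/q_0 = 33/1
  p_1/q_1 = 34/1
  p_2/q_2 = 1121/33
  p_3/q_3 = 1155/34
  p_4/q_4 = 77351/2277
q_3 = 34 ≤ 36 < 2277 = q_4, so the answer is 1155/34.

1155/34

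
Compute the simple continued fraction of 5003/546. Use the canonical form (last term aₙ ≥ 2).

[9; 6, 7, 2, 2, 2]

5003 = 9×546 + 89
546 = 6×89 + 12
89 = 7×12 + 5
12 = 2×5 + 2
5 = 2×2 + 1
2 = 2×1 + 0  (stop)
So 5003/546 = [9; 6, 7, 2, 2, 2].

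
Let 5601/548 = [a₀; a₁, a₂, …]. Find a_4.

5601 = 10·548 + 121   →  a_0 = 10
548 = 4·121 + 64   →  a_1 = 4
121 = 1·64 + 57   →  a_2 = 1
64 = 1·57 + 7   →  a_3 = 1
57 = 8·7 + 1   →  a_4 = 8

8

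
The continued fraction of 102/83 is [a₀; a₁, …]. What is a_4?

102 = 1·83 + 19   →  a_0 = 1
83 = 4·19 + 7   →  a_1 = 4
19 = 2·7 + 5   →  a_2 = 2
7 = 1·5 + 2   →  a_3 = 1
5 = 2·2 + 1   →  a_4 = 2

2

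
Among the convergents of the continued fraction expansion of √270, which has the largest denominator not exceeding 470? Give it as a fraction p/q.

5291/322

√270 = [16; 2, 3, 6, 3, 2, 32, …] (period length 6).
Convergents:
  p_0/q_0 = 16/1
  p_1/q_1 = 33/2
  p_2/q_2 = 115/7
  p_3/q_3 = 723/44
  p_4/q_4 = 2284/139
  p_5/q_5 = 5291/322
  p_6/q_6 = 171596/10443
q_5 = 322 ≤ 470 < 10443 = q_6, so the answer is 5291/322.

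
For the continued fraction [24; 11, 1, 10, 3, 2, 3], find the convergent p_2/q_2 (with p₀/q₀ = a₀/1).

Using pₖ = aₖpₖ₋₁ + pₖ₋₂, qₖ = aₖqₖ₋₁ + qₖ₋₂ (with p₋₁=1, p₋₂=0, q₋₁=0, q₋₂=1):
  k=0: a=24, p=24, q=1
  k=1: a=11, p=265, q=11
  k=2: a=1, p=289, q=12

289/12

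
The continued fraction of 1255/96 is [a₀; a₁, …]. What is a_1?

13

1255 = 13·96 + 7   →  a_0 = 13
96 = 13·7 + 5   →  a_1 = 13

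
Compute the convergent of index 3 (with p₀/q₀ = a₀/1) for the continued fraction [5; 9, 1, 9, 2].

Using pₖ = aₖpₖ₋₁ + pₖ₋₂, qₖ = aₖqₖ₋₁ + qₖ₋₂ (with p₋₁=1, p₋₂=0, q₋₁=0, q₋₂=1):
  k=0: a=5, p=5, q=1
  k=1: a=9, p=46, q=9
  k=2: a=1, p=51, q=10
  k=3: a=9, p=505, q=99

505/99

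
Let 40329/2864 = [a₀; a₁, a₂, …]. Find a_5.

1

40329 = 14·2864 + 233   →  a_0 = 14
2864 = 12·233 + 68   →  a_1 = 12
233 = 3·68 + 29   →  a_2 = 3
68 = 2·29 + 10   →  a_3 = 2
29 = 2·10 + 9   →  a_4 = 2
10 = 1·9 + 1   →  a_5 = 1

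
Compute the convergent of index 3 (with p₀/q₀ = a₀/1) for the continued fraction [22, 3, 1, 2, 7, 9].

Using pₖ = aₖpₖ₋₁ + pₖ₋₂, qₖ = aₖqₖ₋₁ + qₖ₋₂ (with p₋₁=1, p₋₂=0, q₋₁=0, q₋₂=1):
  k=0: a=22, p=22, q=1
  k=1: a=3, p=67, q=3
  k=2: a=1, p=89, q=4
  k=3: a=2, p=245, q=11

245/11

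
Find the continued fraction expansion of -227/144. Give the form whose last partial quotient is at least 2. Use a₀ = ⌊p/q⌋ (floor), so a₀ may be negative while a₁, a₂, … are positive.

[-2; 2, 2, 1, 3, 2, 2]

-227 = -2×144 + 61
144 = 2×61 + 22
61 = 2×22 + 17
22 = 1×17 + 5
17 = 3×5 + 2
5 = 2×2 + 1
2 = 2×1 + 0  (stop)
So -227/144 = [-2; 2, 2, 1, 3, 2, 2].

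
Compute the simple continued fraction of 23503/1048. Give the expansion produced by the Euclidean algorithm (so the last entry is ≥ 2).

23503 = 22·1048 + 447
1048 = 2·447 + 154
447 = 2·154 + 139
154 = 1·139 + 15
139 = 9·15 + 4
15 = 3·4 + 3
4 = 1·3 + 1
3 = 3·1 + 0  (stop)
So 23503/1048 = [22; 2, 2, 1, 9, 3, 1, 3].

[22; 2, 2, 1, 9, 3, 1, 3]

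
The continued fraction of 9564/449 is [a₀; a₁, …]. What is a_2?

3

9564 = 21·449 + 135   →  a_0 = 21
449 = 3·135 + 44   →  a_1 = 3
135 = 3·44 + 3   →  a_2 = 3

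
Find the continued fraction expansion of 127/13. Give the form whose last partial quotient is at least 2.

127 = 9×13 + 10
13 = 1×10 + 3
10 = 3×3 + 1
3 = 3×1 + 0  (stop)
So 127/13 = [9; 1, 3, 3].

[9; 1, 3, 3]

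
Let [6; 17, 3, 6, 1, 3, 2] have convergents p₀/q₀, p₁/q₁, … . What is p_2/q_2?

315/52

Using pₖ = aₖpₖ₋₁ + pₖ₋₂, qₖ = aₖqₖ₋₁ + qₖ₋₂ (with p₋₁=1, p₋₂=0, q₋₁=0, q₋₂=1):
  k=0: a=6, p=6, q=1
  k=1: a=17, p=103, q=17
  k=2: a=3, p=315, q=52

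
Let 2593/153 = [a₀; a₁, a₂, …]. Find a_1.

2593 = 16·153 + 145   →  a_0 = 16
153 = 1·145 + 8   →  a_1 = 1

1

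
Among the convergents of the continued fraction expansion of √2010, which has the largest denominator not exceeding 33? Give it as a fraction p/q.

√2010 = [44; 1, 4, 1, 88, …] (period length 4).
Convergents:
  p_0/q_0 = 44/1
  p_1/q_1 = 45/1
  p_2/q_2 = 224/5
  p_3/q_3 = 269/6
  p_4/q_4 = 23896/533
q_3 = 6 ≤ 33 < 533 = q_4, so the answer is 269/6.

269/6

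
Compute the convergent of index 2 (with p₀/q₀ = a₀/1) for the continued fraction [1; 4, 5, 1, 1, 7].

26/21

Using pₖ = aₖpₖ₋₁ + pₖ₋₂, qₖ = aₖqₖ₋₁ + qₖ₋₂ (with p₋₁=1, p₋₂=0, q₋₁=0, q₋₂=1):
  k=0: a=1, p=1, q=1
  k=1: a=4, p=5, q=4
  k=2: a=5, p=26, q=21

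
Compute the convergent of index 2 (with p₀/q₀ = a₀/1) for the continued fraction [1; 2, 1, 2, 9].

Using pₖ = aₖpₖ₋₁ + pₖ₋₂, qₖ = aₖqₖ₋₁ + qₖ₋₂ (with p₋₁=1, p₋₂=0, q₋₁=0, q₋₂=1):
  k=0: a=1, p=1, q=1
  k=1: a=2, p=3, q=2
  k=2: a=1, p=4, q=3

4/3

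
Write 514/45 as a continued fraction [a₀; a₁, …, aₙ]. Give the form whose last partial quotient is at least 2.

514 = 11*45 + 19
45 = 2*19 + 7
19 = 2*7 + 5
7 = 1*5 + 2
5 = 2*2 + 1
2 = 2*1 + 0  (stop)
So 514/45 = [11; 2, 2, 1, 2, 2].

[11; 2, 2, 1, 2, 2]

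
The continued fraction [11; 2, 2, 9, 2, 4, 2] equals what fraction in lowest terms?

11233/985

Fold from the inside: start with 2/1.
  4 + 1/2 = 9/2
  2 + 2/9 = 20/9
  9 + 9/20 = 189/20
  2 + 20/189 = 398/189
  2 + 189/398 = 985/398
  11 + 398/985 = 11233/985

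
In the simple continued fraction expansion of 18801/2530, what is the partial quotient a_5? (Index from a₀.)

18801 = 7·2530 + 1091   →  a_0 = 7
2530 = 2·1091 + 348   →  a_1 = 2
1091 = 3·348 + 47   →  a_2 = 3
348 = 7·47 + 19   →  a_3 = 7
47 = 2·19 + 9   →  a_4 = 2
19 = 2·9 + 1   →  a_5 = 2

2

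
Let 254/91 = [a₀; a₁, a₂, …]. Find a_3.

254 = 2·91 + 72   →  a_0 = 2
91 = 1·72 + 19   →  a_1 = 1
72 = 3·19 + 15   →  a_2 = 3
19 = 1·15 + 4   →  a_3 = 1

1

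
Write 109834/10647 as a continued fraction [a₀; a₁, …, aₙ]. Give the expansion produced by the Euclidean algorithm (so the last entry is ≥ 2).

109834 = 10×10647 + 3364
10647 = 3×3364 + 555
3364 = 6×555 + 34
555 = 16×34 + 11
34 = 3×11 + 1
11 = 11×1 + 0  (stop)
So 109834/10647 = [10; 3, 6, 16, 3, 11].

[10; 3, 6, 16, 3, 11]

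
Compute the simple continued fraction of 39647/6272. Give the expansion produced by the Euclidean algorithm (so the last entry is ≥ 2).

[6; 3, 8, 1, 7, 9, 3]

39647 = 6·6272 + 2015
6272 = 3·2015 + 227
2015 = 8·227 + 199
227 = 1·199 + 28
199 = 7·28 + 3
28 = 9·3 + 1
3 = 3·1 + 0  (stop)
So 39647/6272 = [6; 3, 8, 1, 7, 9, 3].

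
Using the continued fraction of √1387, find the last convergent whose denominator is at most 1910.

√1387 = [37; 4, 8, 37, 8, 4, 74, …] (period length 6).
Convergents:
  p_0/q_0 = 37/1
  p_1/q_1 = 149/4
  p_2/q_2 = 1229/33
  p_3/q_3 = 45622/1225
  p_4/q_4 = 366205/9833
q_3 = 1225 ≤ 1910 < 9833 = q_4, so the answer is 45622/1225.

45622/1225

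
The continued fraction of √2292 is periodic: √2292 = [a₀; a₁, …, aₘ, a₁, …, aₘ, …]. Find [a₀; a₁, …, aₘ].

a₀ = ⌊√2292⌋ = 47.
With m₀=0, d₀=1 and mₖ₊₁ = dₖaₖ − mₖ, dₖ₊₁ = (n − mₖ₊₁²)/dₖ, aₖ₊₁ = ⌊(a₀+mₖ₊₁)/dₖ₊₁⌋:
  k=1: m=47, d=83, a=1
  k=2: m=36, d=12, a=6
  k=3: m=36, d=83, a=1
  k=4: m=47, d=1, a=94
d=1 and a=2a₀=94 at k=4, so the next step gives (m, d) = (47, 83) again — its k=1 value — and the period has length 4.

[47; 1, 6, 1, 94]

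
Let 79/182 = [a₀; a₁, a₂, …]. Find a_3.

79 = 0·182 + 79   →  a_0 = 0
182 = 2·79 + 24   →  a_1 = 2
79 = 3·24 + 7   →  a_2 = 3
24 = 3·7 + 3   →  a_3 = 3

3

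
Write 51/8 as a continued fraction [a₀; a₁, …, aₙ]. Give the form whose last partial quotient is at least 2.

[6; 2, 1, 2]

51 = 6·8 + 3
8 = 2·3 + 2
3 = 1·2 + 1
2 = 2·1 + 0  (stop)
So 51/8 = [6; 2, 1, 2].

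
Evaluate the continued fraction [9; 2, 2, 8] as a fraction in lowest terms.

395/42

Fold from the inside: start with 8/1.
  2 + 1/8 = 17/8
  2 + 8/17 = 42/17
  9 + 17/42 = 395/42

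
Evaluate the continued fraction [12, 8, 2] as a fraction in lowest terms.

206/17

Fold from the inside: start with 2/1.
  8 + 1/2 = 17/2
  12 + 2/17 = 206/17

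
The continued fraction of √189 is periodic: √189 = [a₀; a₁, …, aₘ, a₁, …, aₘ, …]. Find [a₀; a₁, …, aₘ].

a₀ = ⌊√189⌋ = 13.
With m₀=0, d₀=1 and mₖ₊₁ = dₖaₖ − mₖ, dₖ₊₁ = (n − mₖ₊₁²)/dₖ, aₖ₊₁ = ⌊(a₀+mₖ₊₁)/dₖ₊₁⌋:
  k=1: m=13, d=20, a=1
  k=2: m=7, d=7, a=2
  k=3: m=7, d=20, a=1
  k=4: m=13, d=1, a=26
d=1 and a=2a₀=26 at k=4, so the next step gives (m, d) = (13, 20) again — its k=1 value — and the period has length 4.

[13; 1, 2, 1, 26]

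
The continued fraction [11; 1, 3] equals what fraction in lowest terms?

Fold from the inside: start with 3/1.
  1 + 1/3 = 4/3
  11 + 3/4 = 47/4

47/4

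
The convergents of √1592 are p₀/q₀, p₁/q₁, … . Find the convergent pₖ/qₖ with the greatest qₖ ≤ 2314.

√1592 = [39; 1, 8, 1, 78, …] (period length 4).
Convergents:
  p_0/q_0 = 39/1
  p_1/q_1 = 40/1
  p_2/q_2 = 359/9
  p_3/q_3 = 399/10
  p_4/q_4 = 31481/789
  p_5/q_5 = 31880/799
  p_6/q_6 = 286521/7181
q_5 = 799 ≤ 2314 < 7181 = q_6, so the answer is 31880/799.

31880/799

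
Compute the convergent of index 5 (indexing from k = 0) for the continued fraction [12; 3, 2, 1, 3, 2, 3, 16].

1033/84

Using pₖ = aₖpₖ₋₁ + pₖ₋₂, qₖ = aₖqₖ₋₁ + qₖ₋₂ (with p₋₁=1, p₋₂=0, q₋₁=0, q₋₂=1):
  k=0: a=12, p=12, q=1
  k=1: a=3, p=37, q=3
  k=2: a=2, p=86, q=7
  k=3: a=1, p=123, q=10
  k=4: a=3, p=455, q=37
  k=5: a=2, p=1033, q=84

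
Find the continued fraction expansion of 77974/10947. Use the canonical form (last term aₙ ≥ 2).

[7; 8, 7, 5, 5, 7]

77974 = 7*10947 + 1345
10947 = 8*1345 + 187
1345 = 7*187 + 36
187 = 5*36 + 7
36 = 5*7 + 1
7 = 7*1 + 0  (stop)
So 77974/10947 = [7; 8, 7, 5, 5, 7].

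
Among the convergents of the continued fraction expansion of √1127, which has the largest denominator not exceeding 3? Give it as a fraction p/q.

√1127 = [33; 1, 1, 3, 33, 3, 1, 1, 66, …] (period length 8).
Convergents:
  p_0/q_0 = 33/1
  p_1/q_1 = 34/1
  p_2/q_2 = 67/2
  p_3/q_3 = 235/7
q_2 = 2 ≤ 3 < 7 = q_3, so the answer is 67/2.

67/2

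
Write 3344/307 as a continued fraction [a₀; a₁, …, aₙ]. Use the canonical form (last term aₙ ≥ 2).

[10; 1, 8, 3, 3, 3]

3344 = 10*307 + 274
307 = 1*274 + 33
274 = 8*33 + 10
33 = 3*10 + 3
10 = 3*3 + 1
3 = 3*1 + 0  (stop)
So 3344/307 = [10; 1, 8, 3, 3, 3].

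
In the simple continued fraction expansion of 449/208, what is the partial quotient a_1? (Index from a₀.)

449 = 2·208 + 33   →  a_0 = 2
208 = 6·33 + 10   →  a_1 = 6

6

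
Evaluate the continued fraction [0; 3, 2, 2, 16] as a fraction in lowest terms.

82/279

Fold from the inside: start with 16/1.
  2 + 1/16 = 33/16
  2 + 16/33 = 82/33
  3 + 33/82 = 279/82
  0 + 82/279 = 82/279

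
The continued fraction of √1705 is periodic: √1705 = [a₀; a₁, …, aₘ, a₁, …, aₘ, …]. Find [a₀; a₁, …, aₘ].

[41; 3, 2, 3, 82]

a₀ = ⌊√1705⌋ = 41.
With m₀=0, d₀=1 and mₖ₊₁ = dₖaₖ − mₖ, dₖ₊₁ = (n − mₖ₊₁²)/dₖ, aₖ₊₁ = ⌊(a₀+mₖ₊₁)/dₖ₊₁⌋:
  k=1: m=41, d=24, a=3
  k=2: m=31, d=31, a=2
  k=3: m=31, d=24, a=3
  k=4: m=41, d=1, a=82
d=1 and a=2a₀=82 at k=4, so the next step gives (m, d) = (41, 24) again — its k=1 value — and the period has length 4.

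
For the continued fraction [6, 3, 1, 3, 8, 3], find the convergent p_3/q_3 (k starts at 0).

94/15

Using pₖ = aₖpₖ₋₁ + pₖ₋₂, qₖ = aₖqₖ₋₁ + qₖ₋₂ (with p₋₁=1, p₋₂=0, q₋₁=0, q₋₂=1):
  k=0: a=6, p=6, q=1
  k=1: a=3, p=19, q=3
  k=2: a=1, p=25, q=4
  k=3: a=3, p=94, q=15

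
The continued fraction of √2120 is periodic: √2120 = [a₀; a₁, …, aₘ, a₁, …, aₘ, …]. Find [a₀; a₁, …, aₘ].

[46; 23, 92]

a₀ = ⌊√2120⌋ = 46.
With m₀=0, d₀=1 and mₖ₊₁ = dₖaₖ − mₖ, dₖ₊₁ = (n − mₖ₊₁²)/dₖ, aₖ₊₁ = ⌊(a₀+mₖ₊₁)/dₖ₊₁⌋:
  k=1: m=46, d=4, a=23
  k=2: m=46, d=1, a=92
d=1 and a=2a₀=92 at k=2, so the next step gives (m, d) = (46, 4) again — its k=1 value — and the period has length 2.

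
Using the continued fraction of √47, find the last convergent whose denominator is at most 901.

4607/672

√47 = [6; 1, 5, 1, 12, …] (period length 4).
Convergents:
  p_0/q_0 = 6/1
  p_1/q_1 = 7/1
  p_2/q_2 = 41/6
  p_3/q_3 = 48/7
  p_4/q_4 = 617/90
  p_5/q_5 = 665/97
  p_6/q_6 = 3942/575
  p_7/q_7 = 4607/672
  p_8/q_8 = 59226/8639
q_7 = 672 ≤ 901 < 8639 = q_8, so the answer is 4607/672.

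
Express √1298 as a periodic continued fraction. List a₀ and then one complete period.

[36; 36, 72]

a₀ = ⌊√1298⌋ = 36.
With m₀=0, d₀=1 and mₖ₊₁ = dₖaₖ − mₖ, dₖ₊₁ = (n − mₖ₊₁²)/dₖ, aₖ₊₁ = ⌊(a₀+mₖ₊₁)/dₖ₊₁⌋:
  k=1: m=36, d=2, a=36
  k=2: m=36, d=1, a=72
d=1 and a=2a₀=72 at k=2, so the next step gives (m, d) = (36, 2) again — its k=1 value — and the period has length 2.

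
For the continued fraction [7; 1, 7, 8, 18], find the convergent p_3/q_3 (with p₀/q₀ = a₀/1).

Using pₖ = aₖpₖ₋₁ + pₖ₋₂, qₖ = aₖqₖ₋₁ + qₖ₋₂ (with p₋₁=1, p₋₂=0, q₋₁=0, q₋₂=1):
  k=0: a=7, p=7, q=1
  k=1: a=1, p=8, q=1
  k=2: a=7, p=63, q=8
  k=3: a=8, p=512, q=65

512/65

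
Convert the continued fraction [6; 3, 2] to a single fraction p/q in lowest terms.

44/7

Fold from the inside: start with 2/1.
  3 + 1/2 = 7/2
  6 + 2/7 = 44/7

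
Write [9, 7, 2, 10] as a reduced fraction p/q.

1434/157

Fold from the inside: start with 10/1.
  2 + 1/10 = 21/10
  7 + 10/21 = 157/21
  9 + 21/157 = 1434/157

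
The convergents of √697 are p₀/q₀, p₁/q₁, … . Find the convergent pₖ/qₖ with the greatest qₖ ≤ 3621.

√697 = [26; 2, 2, 52, …] (period length 3).
Convergents:
  p_0/q_0 = 26/1
  p_1/q_1 = 53/2
  p_2/q_2 = 132/5
  p_3/q_3 = 6917/262
  p_4/q_4 = 13966/529
  p_5/q_5 = 34849/1320
  p_6/q_6 = 1826114/69169
q_5 = 1320 ≤ 3621 < 69169 = q_6, so the answer is 34849/1320.

34849/1320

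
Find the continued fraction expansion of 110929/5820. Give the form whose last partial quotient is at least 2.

110929 = 19×5820 + 349
5820 = 16×349 + 236
349 = 1×236 + 113
236 = 2×113 + 10
113 = 11×10 + 3
10 = 3×3 + 1
3 = 3×1 + 0  (stop)
So 110929/5820 = [19; 16, 1, 2, 11, 3, 3].

[19; 16, 1, 2, 11, 3, 3]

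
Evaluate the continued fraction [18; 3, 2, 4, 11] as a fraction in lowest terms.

6365/348

Fold from the inside: start with 11/1.
  4 + 1/11 = 45/11
  2 + 11/45 = 101/45
  3 + 45/101 = 348/101
  18 + 101/348 = 6365/348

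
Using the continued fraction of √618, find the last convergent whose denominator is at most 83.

√618 = [24; 1, 6, 8, 6, 1, 48, …] (period length 6).
Convergents:
  p_0/q_0 = 24/1
  p_1/q_1 = 25/1
  p_2/q_2 = 174/7
  p_3/q_3 = 1417/57
  p_4/q_4 = 8676/349
q_3 = 57 ≤ 83 < 349 = q_4, so the answer is 1417/57.

1417/57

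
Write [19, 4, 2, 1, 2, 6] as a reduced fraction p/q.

Fold from the inside: start with 6/1.
  2 + 1/6 = 13/6
  1 + 6/13 = 19/13
  2 + 13/19 = 51/19
  4 + 19/51 = 223/51
  19 + 51/223 = 4288/223

4288/223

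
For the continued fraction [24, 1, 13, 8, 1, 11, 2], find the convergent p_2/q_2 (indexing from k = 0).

Using pₖ = aₖpₖ₋₁ + pₖ₋₂, qₖ = aₖqₖ₋₁ + qₖ₋₂ (with p₋₁=1, p₋₂=0, q₋₁=0, q₋₂=1):
  k=0: a=24, p=24, q=1
  k=1: a=1, p=25, q=1
  k=2: a=13, p=349, q=14

349/14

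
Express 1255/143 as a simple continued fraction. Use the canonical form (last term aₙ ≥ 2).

1255 = 8×143 + 111
143 = 1×111 + 32
111 = 3×32 + 15
32 = 2×15 + 2
15 = 7×2 + 1
2 = 2×1 + 0  (stop)
So 1255/143 = [8; 1, 3, 2, 7, 2].

[8; 1, 3, 2, 7, 2]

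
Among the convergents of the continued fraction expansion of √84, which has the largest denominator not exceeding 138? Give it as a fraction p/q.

999/109

√84 = [9; 6, 18, …] (period length 2).
Convergents:
  p_0/q_0 = 9/1
  p_1/q_1 = 55/6
  p_2/q_2 = 999/109
  p_3/q_3 = 6049/660
q_2 = 109 ≤ 138 < 660 = q_3, so the answer is 999/109.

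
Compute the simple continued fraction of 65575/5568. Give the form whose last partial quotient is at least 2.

65575 = 11×5568 + 4327
5568 = 1×4327 + 1241
4327 = 3×1241 + 604
1241 = 2×604 + 33
604 = 18×33 + 10
33 = 3×10 + 3
10 = 3×3 + 1
3 = 3×1 + 0  (stop)
So 65575/5568 = [11; 1, 3, 2, 18, 3, 3, 3].

[11; 1, 3, 2, 18, 3, 3, 3]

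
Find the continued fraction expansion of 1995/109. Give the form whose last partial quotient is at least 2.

1995 = 18×109 + 33
109 = 3×33 + 10
33 = 3×10 + 3
10 = 3×3 + 1
3 = 3×1 + 0  (stop)
So 1995/109 = [18; 3, 3, 3, 3].

[18; 3, 3, 3, 3]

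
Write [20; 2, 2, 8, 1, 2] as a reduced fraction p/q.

2775/136

Fold from the inside: start with 2/1.
  1 + 1/2 = 3/2
  8 + 2/3 = 26/3
  2 + 3/26 = 55/26
  2 + 26/55 = 136/55
  20 + 55/136 = 2775/136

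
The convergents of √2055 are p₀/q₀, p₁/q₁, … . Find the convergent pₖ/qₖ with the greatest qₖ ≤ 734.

√2055 = [45; 3, 90, …] (period length 2).
Convergents:
  p_0/q_0 = 45/1
  p_1/q_1 = 136/3
  p_2/q_2 = 12285/271
  p_3/q_3 = 36991/816
q_2 = 271 ≤ 734 < 816 = q_3, so the answer is 12285/271.

12285/271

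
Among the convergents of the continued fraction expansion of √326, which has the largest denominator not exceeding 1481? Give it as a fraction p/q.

√326 = [18; 18, 36, …] (period length 2).
Convergents:
  p_0/q_0 = 18/1
  p_1/q_1 = 325/18
  p_2/q_2 = 11718/649
  p_3/q_3 = 211249/11700
q_2 = 649 ≤ 1481 < 11700 = q_3, so the answer is 11718/649.

11718/649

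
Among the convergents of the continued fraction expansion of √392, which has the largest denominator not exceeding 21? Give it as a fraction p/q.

99/5

√392 = [19; 1, 3, 1, 38, …] (period length 4).
Convergents:
  p_0/q_0 = 19/1
  p_1/q_1 = 20/1
  p_2/q_2 = 79/4
  p_3/q_3 = 99/5
  p_4/q_4 = 3841/194
q_3 = 5 ≤ 21 < 194 = q_4, so the answer is 99/5.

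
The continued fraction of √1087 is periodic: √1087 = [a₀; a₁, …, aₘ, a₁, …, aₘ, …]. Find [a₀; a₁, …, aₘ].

[32; 1, 31, 1, 64]

a₀ = ⌊√1087⌋ = 32.
With m₀=0, d₀=1 and mₖ₊₁ = dₖaₖ − mₖ, dₖ₊₁ = (n − mₖ₊₁²)/dₖ, aₖ₊₁ = ⌊(a₀+mₖ₊₁)/dₖ₊₁⌋:
  k=1: m=32, d=63, a=1
  k=2: m=31, d=2, a=31
  k=3: m=31, d=63, a=1
  k=4: m=32, d=1, a=64
d=1 and a=2a₀=64 at k=4, so the next step gives (m, d) = (32, 63) again — its k=1 value — and the period has length 4.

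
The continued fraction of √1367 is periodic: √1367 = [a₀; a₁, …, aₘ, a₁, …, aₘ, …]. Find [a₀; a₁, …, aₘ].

[36; 1, 35, 1, 72]

a₀ = ⌊√1367⌋ = 36.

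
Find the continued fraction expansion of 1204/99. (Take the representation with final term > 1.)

1204 = 12·99 + 16
99 = 6·16 + 3
16 = 5·3 + 1
3 = 3·1 + 0  (stop)
So 1204/99 = [12; 6, 5, 3].

[12; 6, 5, 3]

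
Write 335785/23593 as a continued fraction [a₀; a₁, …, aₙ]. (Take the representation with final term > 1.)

[14; 4, 3, 3, 3, 9, 2, 8]

335785 = 14·23593 + 5483
23593 = 4·5483 + 1661
5483 = 3·1661 + 500
1661 = 3·500 + 161
500 = 3·161 + 17
161 = 9·17 + 8
17 = 2·8 + 1
8 = 8·1 + 0  (stop)
So 335785/23593 = [14; 4, 3, 3, 3, 9, 2, 8].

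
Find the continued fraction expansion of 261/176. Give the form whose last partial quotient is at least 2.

261 = 1×176 + 85
176 = 2×85 + 6
85 = 14×6 + 1
6 = 6×1 + 0  (stop)
So 261/176 = [1; 2, 14, 6].

[1; 2, 14, 6]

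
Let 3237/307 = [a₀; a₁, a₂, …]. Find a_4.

3237 = 10·307 + 167   →  a_0 = 10
307 = 1·167 + 140   →  a_1 = 1
167 = 1·140 + 27   →  a_2 = 1
140 = 5·27 + 5   →  a_3 = 5
27 = 5·5 + 2   →  a_4 = 5

5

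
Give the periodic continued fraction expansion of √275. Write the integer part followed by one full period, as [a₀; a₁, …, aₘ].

[16; 1, 1, 2, 1, 1, 32]

a₀ = ⌊√275⌋ = 16.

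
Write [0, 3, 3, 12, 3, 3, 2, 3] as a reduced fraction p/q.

2995/9957

Fold from the inside: start with 3/1.
  2 + 1/3 = 7/3
  3 + 3/7 = 24/7
  3 + 7/24 = 79/24
  12 + 24/79 = 972/79
  3 + 79/972 = 2995/972
  3 + 972/2995 = 9957/2995
  0 + 2995/9957 = 2995/9957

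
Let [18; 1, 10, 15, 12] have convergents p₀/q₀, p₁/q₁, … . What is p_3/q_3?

Using pₖ = aₖpₖ₋₁ + pₖ₋₂, qₖ = aₖqₖ₋₁ + qₖ₋₂ (with p₋₁=1, p₋₂=0, q₋₁=0, q₋₂=1):
  k=0: a=18, p=18, q=1
  k=1: a=1, p=19, q=1
  k=2: a=10, p=208, q=11
  k=3: a=15, p=3139, q=166

3139/166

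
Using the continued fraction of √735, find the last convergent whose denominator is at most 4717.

√735 = [27; 9, 54, …] (period length 2).
Convergents:
  p_0/q_0 = 27/1
  p_1/q_1 = 244/9
  p_2/q_2 = 13203/487
  p_3/q_3 = 119071/4392
  p_4/q_4 = 6443037/237655
q_3 = 4392 ≤ 4717 < 237655 = q_4, so the answer is 119071/4392.

119071/4392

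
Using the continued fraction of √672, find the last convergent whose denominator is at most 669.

17161/662

√672 = [25; 1, 11, 1, 50, …] (period length 4).
Convergents:
  p_0/q_0 = 25/1
  p_1/q_1 = 26/1
  p_2/q_2 = 311/12
  p_3/q_3 = 337/13
  p_4/q_4 = 17161/662
  p_5/q_5 = 17498/675
q_4 = 662 ≤ 669 < 675 = q_5, so the answer is 17161/662.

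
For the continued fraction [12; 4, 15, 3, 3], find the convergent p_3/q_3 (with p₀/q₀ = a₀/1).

Using pₖ = aₖpₖ₋₁ + pₖ₋₂, qₖ = aₖqₖ₋₁ + qₖ₋₂ (with p₋₁=1, p₋₂=0, q₋₁=0, q₋₂=1):
  k=0: a=12, p=12, q=1
  k=1: a=4, p=49, q=4
  k=2: a=15, p=747, q=61
  k=3: a=3, p=2290, q=187

2290/187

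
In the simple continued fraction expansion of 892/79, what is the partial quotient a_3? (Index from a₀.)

3

892 = 11·79 + 23   →  a_0 = 11
79 = 3·23 + 10   →  a_1 = 3
23 = 2·10 + 3   →  a_2 = 2
10 = 3·3 + 1   →  a_3 = 3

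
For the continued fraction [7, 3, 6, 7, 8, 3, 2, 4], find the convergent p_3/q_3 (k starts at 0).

Using pₖ = aₖpₖ₋₁ + pₖ₋₂, qₖ = aₖqₖ₋₁ + qₖ₋₂ (with p₋₁=1, p₋₂=0, q₋₁=0, q₋₂=1):
  k=0: a=7, p=7, q=1
  k=1: a=3, p=22, q=3
  k=2: a=6, p=139, q=19
  k=3: a=7, p=995, q=136

995/136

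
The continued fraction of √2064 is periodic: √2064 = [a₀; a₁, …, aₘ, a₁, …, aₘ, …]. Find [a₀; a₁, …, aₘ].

[45; 2, 3, 7, 3, 2, 90]

a₀ = ⌊√2064⌋ = 45.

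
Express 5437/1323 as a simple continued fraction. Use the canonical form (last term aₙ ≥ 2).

5437 = 4×1323 + 145
1323 = 9×145 + 18
145 = 8×18 + 1
18 = 18×1 + 0  (stop)
So 5437/1323 = [4; 9, 8, 18].

[4; 9, 8, 18]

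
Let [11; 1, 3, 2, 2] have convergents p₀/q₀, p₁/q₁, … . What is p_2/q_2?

47/4

Using pₖ = aₖpₖ₋₁ + pₖ₋₂, qₖ = aₖqₖ₋₁ + qₖ₋₂ (with p₋₁=1, p₋₂=0, q₋₁=0, q₋₂=1):
  k=0: a=11, p=11, q=1
  k=1: a=1, p=12, q=1
  k=2: a=3, p=47, q=4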